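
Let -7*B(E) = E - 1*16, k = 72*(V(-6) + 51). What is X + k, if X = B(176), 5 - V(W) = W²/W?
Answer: 31088/7 ≈ 4441.1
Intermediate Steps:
V(W) = 5 - W (V(W) = 5 - W²/W = 5 - W)
k = 4464 (k = 72*((5 - 1*(-6)) + 51) = 72*((5 + 6) + 51) = 72*(11 + 51) = 72*62 = 4464)
B(E) = 16/7 - E/7 (B(E) = -(E - 1*16)/7 = -(E - 16)/7 = -(-16 + E)/7 = 16/7 - E/7)
X = -160/7 (X = 16/7 - ⅐*176 = 16/7 - 176/7 = -160/7 ≈ -22.857)
X + k = -160/7 + 4464 = 31088/7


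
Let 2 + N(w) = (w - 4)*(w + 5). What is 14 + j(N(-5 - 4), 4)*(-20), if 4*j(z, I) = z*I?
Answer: -986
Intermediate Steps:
N(w) = -2 + (-4 + w)*(5 + w) (N(w) = -2 + (w - 4)*(w + 5) = -2 + (-4 + w)*(5 + w))
j(z, I) = I*z/4 (j(z, I) = (z*I)/4 = (I*z)/4 = I*z/4)
14 + j(N(-5 - 4), 4)*(-20) = 14 + ((¼)*4*(-22 + (-5 - 4) + (-5 - 4)²))*(-20) = 14 + ((¼)*4*(-22 - 9 + (-9)²))*(-20) = 14 + ((¼)*4*(-22 - 9 + 81))*(-20) = 14 + ((¼)*4*50)*(-20) = 14 + 50*(-20) = 14 - 1000 = -986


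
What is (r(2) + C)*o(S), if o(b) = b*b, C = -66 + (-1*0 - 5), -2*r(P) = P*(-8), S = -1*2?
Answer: -252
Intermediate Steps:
S = -2
r(P) = 4*P (r(P) = -P*(-8)/2 = -(-4)*P = 4*P)
C = -71 (C = -66 + (0 - 5) = -66 - 5 = -71)
o(b) = b²
(r(2) + C)*o(S) = (4*2 - 71)*(-2)² = (8 - 71)*4 = -63*4 = -252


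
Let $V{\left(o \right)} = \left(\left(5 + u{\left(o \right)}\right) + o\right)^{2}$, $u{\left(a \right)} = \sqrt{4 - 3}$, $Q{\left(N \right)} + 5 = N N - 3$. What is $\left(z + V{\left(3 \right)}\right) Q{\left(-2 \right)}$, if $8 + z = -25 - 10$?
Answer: $-152$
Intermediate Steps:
$Q{\left(N \right)} = -8 + N^{2}$ ($Q{\left(N \right)} = -5 + \left(N N - 3\right) = -5 + \left(N^{2} - 3\right) = -5 + \left(-3 + N^{2}\right) = -8 + N^{2}$)
$u{\left(a \right)} = 1$ ($u{\left(a \right)} = \sqrt{1} = 1$)
$z = -43$ ($z = -8 - 35 = -43$)
$V{\left(o \right)} = \left(6 + o\right)^{2}$ ($V{\left(o \right)} = \left(\left(5 + 1\right) + o\right)^{2} = \left(6 + o\right)^{2}$)
$\left(z + V{\left(3 \right)}\right) Q{\left(-2 \right)} = \left(-43 + \left(6 + 3\right)^{2}\right) \left(-8 + \left(-2\right)^{2}\right) = \left(-43 + 9^{2}\right) \left(-8 + 4\right) = \left(-43 + 81\right) \left(-4\right) = 38 \left(-4\right) = -152$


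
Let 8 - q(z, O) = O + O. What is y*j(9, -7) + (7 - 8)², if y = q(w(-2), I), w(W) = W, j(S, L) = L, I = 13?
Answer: 127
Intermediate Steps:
q(z, O) = 8 - 2*O (q(z, O) = 8 - (O + O) = 8 - 2*O)
y = -18 (y = 8 - 2*13 = 8 - 26 = -18)
y*j(9, -7) + (7 - 8)² = -18*(-7) + (7 - 8)² = 126 + (-1)² = 126 + 1 = 127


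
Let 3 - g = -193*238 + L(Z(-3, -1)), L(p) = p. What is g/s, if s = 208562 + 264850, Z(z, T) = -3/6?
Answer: 30625/315608 ≈ 0.097035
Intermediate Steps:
Z(z, T) = -½ (Z(z, T) = -3*⅙ = -½)
s = 473412
g = 91875/2 (g = 3 - (-193*238 - ½) = 3 - (-45934 - ½) = 3 - 1*(-91869/2) = 3 + 91869/2 = 91875/2 ≈ 45938.)
g/s = (91875/2)/473412 = (91875/2)*(1/473412) = 30625/315608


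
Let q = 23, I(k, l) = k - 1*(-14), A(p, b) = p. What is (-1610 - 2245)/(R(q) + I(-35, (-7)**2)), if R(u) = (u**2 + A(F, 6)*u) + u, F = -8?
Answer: -3855/347 ≈ -11.110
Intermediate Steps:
I(k, l) = 14 + k (I(k, l) = k + 14 = 14 + k)
R(u) = u**2 - 7*u (R(u) = (u**2 - 8*u) + u = u**2 - 7*u)
(-1610 - 2245)/(R(q) + I(-35, (-7)**2)) = (-1610 - 2245)/(23*(-7 + 23) + (14 - 35)) = -3855/(23*16 - 21) = -3855/(368 - 21) = -3855/347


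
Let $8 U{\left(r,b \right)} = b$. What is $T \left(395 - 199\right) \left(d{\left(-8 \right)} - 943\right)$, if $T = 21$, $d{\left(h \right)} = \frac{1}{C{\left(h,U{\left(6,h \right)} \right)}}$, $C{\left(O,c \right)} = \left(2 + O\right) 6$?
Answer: $- \frac{11644507}{3} \approx -3.8815 \cdot 10^{6}$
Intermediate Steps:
$U{\left(r,b \right)} = \frac{b}{8}$
$C{\left(O,c \right)} = 12 + 6 O$
$d{\left(h \right)} = \frac{1}{12 + 6 h}$
$T \left(395 - 199\right) \left(d{\left(-8 \right)} - 943\right) = 21 \left(395 - 199\right) \left(\frac{1}{6 \left(2 - 8\right)} - 943\right) = 21 \cdot 196 \left(\frac{1}{6 \left(-6\right)} - 943\right) = 21 \cdot 196 \left(\frac{1}{6} \left(- \frac{1}{6}\right) - 943\right) = 21 \cdot 196 \left(- \frac{1}{36} - 943\right) = 21 \cdot 196 \left(- \frac{33949}{36}\right) = 21 \left(- \frac{1663501}{9}\right) = - \frac{11644507}{3}$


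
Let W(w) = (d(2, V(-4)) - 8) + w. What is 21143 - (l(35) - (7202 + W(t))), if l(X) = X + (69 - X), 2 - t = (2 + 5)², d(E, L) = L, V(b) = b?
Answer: 28217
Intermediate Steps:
t = -47 (t = 2 - (2 + 5)² = 2 - 1*7² = 2 - 1*49 = 2 - 49 = -47)
l(X) = 69
W(w) = -12 + w (W(w) = (-4 - 8) + w = -12 + w)
21143 - (l(35) - (7202 + W(t))) = 21143 - (69 - (7202 + (-12 - 47))) = 21143 - (69 - (7202 - 59)) = 21143 - (69 - 1*7143) = 21143 - (69 - 7143) = 21143 - 1*(-7074) = 21143 + 7074 = 28217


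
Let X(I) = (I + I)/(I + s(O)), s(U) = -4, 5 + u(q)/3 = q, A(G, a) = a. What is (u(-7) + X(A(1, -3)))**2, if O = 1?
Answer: 60516/49 ≈ 1235.0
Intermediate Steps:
u(q) = -15 + 3*q
X(I) = 2*I/(-4 + I) (X(I) = (I + I)/(I - 4) = (2*I)/(-4 + I) = 2*I/(-4 + I))
(u(-7) + X(A(1, -3)))**2 = ((-15 + 3*(-7)) + 2*(-3)/(-4 - 3))**2 = ((-15 - 21) + 2*(-3)/(-7))**2 = (-36 + 2*(-3)*(-1/7))**2 = (-36 + 6/7)**2 = (-246/7)**2 = 60516/49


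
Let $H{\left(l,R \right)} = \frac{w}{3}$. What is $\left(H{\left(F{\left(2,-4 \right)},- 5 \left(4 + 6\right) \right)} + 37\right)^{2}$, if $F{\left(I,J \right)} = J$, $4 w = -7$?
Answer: $\frac{190969}{144} \approx 1326.2$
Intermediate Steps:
$w = - \frac{7}{4}$ ($w = \frac{1}{4} \left(-7\right) = - \frac{7}{4} \approx -1.75$)
$H{\left(l,R \right)} = - \frac{7}{12}$ ($H{\left(l,R \right)} = - \frac{7}{4 \cdot 3} = \left(- \frac{7}{4}\right) \frac{1}{3} = - \frac{7}{12}$)
$\left(H{\left(F{\left(2,-4 \right)},- 5 \left(4 + 6\right) \right)} + 37\right)^{2} = \left(- \frac{7}{12} + 37\right)^{2} = \left(\frac{437}{12}\right)^{2} = \frac{190969}{144}$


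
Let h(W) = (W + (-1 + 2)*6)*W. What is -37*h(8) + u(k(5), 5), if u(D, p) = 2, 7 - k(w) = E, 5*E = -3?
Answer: -4142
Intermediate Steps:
E = -3/5 (E = (1/5)*(-3) = -3/5 ≈ -0.60000)
k(w) = 38/5 (k(w) = 7 - 1*(-3/5) = 7 + 3/5 = 38/5)
h(W) = W*(6 + W) (h(W) = (W + 1*6)*W = (W + 6)*W = (6 + W)*W = W*(6 + W))
-37*h(8) + u(k(5), 5) = -296*(6 + 8) + 2 = -296*14 + 2 = -37*112 + 2 = -4144 + 2 = -4142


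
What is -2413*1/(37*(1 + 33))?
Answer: -2413/1258 ≈ -1.9181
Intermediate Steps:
-2413*1/(37*(1 + 33)) = -2413/(34*37) = -2413/1258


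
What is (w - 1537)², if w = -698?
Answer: 4995225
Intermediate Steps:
(w - 1537)² = (-698 - 1537)² = (-2235)² = 4995225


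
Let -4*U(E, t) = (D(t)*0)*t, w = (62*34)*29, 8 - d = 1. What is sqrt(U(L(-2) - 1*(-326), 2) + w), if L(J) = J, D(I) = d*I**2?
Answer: 2*sqrt(15283) ≈ 247.25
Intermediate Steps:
d = 7 (d = 8 - 1*1 = 8 - 1 = 7)
D(I) = 7*I**2
w = 61132 (w = 2108*29 = 61132)
U(E, t) = 0 (U(E, t) = -(7*t**2)*0*t/4 = -0*t = -1/4*0 = 0)
sqrt(U(L(-2) - 1*(-326), 2) + w) = sqrt(0 + 61132) = sqrt(61132) = 2*sqrt(15283)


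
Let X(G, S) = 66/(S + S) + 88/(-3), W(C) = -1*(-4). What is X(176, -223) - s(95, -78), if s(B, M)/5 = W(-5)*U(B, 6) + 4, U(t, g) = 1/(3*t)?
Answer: -629849/12711 ≈ -49.552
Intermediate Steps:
U(t, g) = 1/(3*t)
W(C) = 4
X(G, S) = -88/3 + 33/S (X(G, S) = 66/((2*S)) + 88*(-1/3) = 66*(1/(2*S)) - 88/3 = 33/S - 88/3 = -88/3 + 33/S)
s(B, M) = 20 + 20/(3*B) (s(B, M) = 5*(4*(1/(3*B)) + 4) = 5*(4/(3*B) + 4) = 5*(4 + 4/(3*B)) = 20 + 20/(3*B))
X(176, -223) - s(95, -78) = (-88/3 + 33/(-223)) - (20 + (20/3)/95) = (-88/3 + 33*(-1/223)) - (20 + (20/3)*(1/95)) = (-88/3 - 33/223) - (20 + 4/57) = -19723/669 - 1*1144/57 = -19723/669 - 1144/57 = -629849/12711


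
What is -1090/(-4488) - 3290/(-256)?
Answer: 940285/71808 ≈ 13.094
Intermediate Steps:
-1090/(-4488) - 3290/(-256) = -1090*(-1/4488) - 3290*(-1/256) = 545/2244 + 1645/128 = 940285/71808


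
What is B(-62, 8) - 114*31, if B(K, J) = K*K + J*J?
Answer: 374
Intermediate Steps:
B(K, J) = J**2 + K**2 (B(K, J) = K**2 + J**2 = J**2 + K**2)
B(-62, 8) - 114*31 = (8**2 + (-62)**2) - 114*31 = (64 + 3844) - 3534 = 3908 - 3534 = 374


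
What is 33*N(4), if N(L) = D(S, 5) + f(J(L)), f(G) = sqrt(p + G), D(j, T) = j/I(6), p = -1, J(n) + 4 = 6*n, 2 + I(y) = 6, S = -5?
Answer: -165/4 + 33*sqrt(19) ≈ 102.59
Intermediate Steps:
I(y) = 4 (I(y) = -2 + 6 = 4)
J(n) = -4 + 6*n
D(j, T) = j/4
f(G) = sqrt(-1 + G)
N(L) = -5/4 + sqrt(-5 + 6*L) (N(L) = (1/4)*(-5) + sqrt(-1 + (-4 + 6*L)) = -5/4 + sqrt(-5 + 6*L))
33*N(4) = 33*(-5/4 + sqrt(-5 + 6*4)) = 33*(-5/4 + sqrt(-5 + 24)) = 33*(-5/4 + sqrt(19)) = -165/4 + 33*sqrt(19)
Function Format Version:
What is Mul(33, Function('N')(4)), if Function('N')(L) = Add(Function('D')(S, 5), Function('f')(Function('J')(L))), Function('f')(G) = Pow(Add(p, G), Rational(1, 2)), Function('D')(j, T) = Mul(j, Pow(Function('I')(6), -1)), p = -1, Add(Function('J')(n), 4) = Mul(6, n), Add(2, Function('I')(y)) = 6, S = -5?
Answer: Add(Rational(-165, 4), Mul(33, Pow(19, Rational(1, 2)))) ≈ 102.59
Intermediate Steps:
Function('I')(y) = 4 (Function('I')(y) = Add(-2, 6) = 4)
Function('J')(n) = Add(-4, Mul(6, n))
Function('D')(j, T) = Mul(Rational(1, 4), j) (Function('D')(j, T) = Mul(j, Pow(4, -1)) = Mul(j, Rational(1, 4)) = Mul(Rational(1, 4), j))
Function('f')(G) = Pow(Add(-1, G), Rational(1, 2))
Function('N')(L) = Add(Rational(-5, 4), Pow(Add(-5, Mul(6, L)), Rational(1, 2))) (Function('N')(L) = Add(Mul(Rational(1, 4), -5), Pow(Add(-1, Add(-4, Mul(6, L))), Rational(1, 2))) = Add(Rational(-5, 4), Pow(Add(-5, Mul(6, L)), Rational(1, 2))))
Mul(33, Function('N')(4)) = Mul(33, Add(Rational(-5, 4), Pow(Add(-5, Mul(6, 4)), Rational(1, 2)))) = Mul(33, Add(Rational(-5, 4), Pow(Add(-5, 24), Rational(1, 2)))) = Mul(33, Add(Rational(-5, 4), Pow(19, Rational(1, 2)))) = Add(Rational(-165, 4), Mul(33, Pow(19, Rational(1, 2))))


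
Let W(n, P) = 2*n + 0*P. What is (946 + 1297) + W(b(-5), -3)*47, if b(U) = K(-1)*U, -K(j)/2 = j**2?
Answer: 3183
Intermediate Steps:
K(j) = -2*j**2
b(U) = -2*U (b(U) = (-2*(-1)**2)*U = (-2*1)*U = -2*U)
W(n, P) = 2*n (W(n, P) = 2*n + 0 = 2*n)
(946 + 1297) + W(b(-5), -3)*47 = (946 + 1297) + (2*(-2*(-5)))*47 = 2243 + (2*10)*47 = 2243 + 20*47 = 2243 + 940 = 3183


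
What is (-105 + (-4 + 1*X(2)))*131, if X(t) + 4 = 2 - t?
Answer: -14803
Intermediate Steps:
X(t) = -2 - t (X(t) = -4 + (2 - t) = -2 - t)
(-105 + (-4 + 1*X(2)))*131 = (-105 + (-4 + 1*(-2 - 1*2)))*131 = (-105 + (-4 + 1*(-2 - 2)))*131 = (-105 + (-4 + 1*(-4)))*131 = (-105 + (-4 - 4))*131 = (-105 - 8)*131 = -113*131 = -14803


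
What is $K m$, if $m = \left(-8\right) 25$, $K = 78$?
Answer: $-15600$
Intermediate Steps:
$m = -200$
$K m = 78 \left(-200\right) = -15600$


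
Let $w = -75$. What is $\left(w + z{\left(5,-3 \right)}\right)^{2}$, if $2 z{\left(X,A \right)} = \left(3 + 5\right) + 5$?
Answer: $\frac{18769}{4} \approx 4692.3$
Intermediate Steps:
$z{\left(X,A \right)} = \frac{13}{2}$ ($z{\left(X,A \right)} = \frac{\left(3 + 5\right) + 5}{2} = \frac{8 + 5}{2} = \frac{1}{2} \cdot 13 = \frac{13}{2}$)
$\left(w + z{\left(5,-3 \right)}\right)^{2} = \left(-75 + \frac{13}{2}\right)^{2} = \left(- \frac{137}{2}\right)^{2} = \frac{18769}{4}$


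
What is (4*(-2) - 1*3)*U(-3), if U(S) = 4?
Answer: -44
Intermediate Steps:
(4*(-2) - 1*3)*U(-3) = (4*(-2) - 1*3)*4 = (-8 - 3)*4 = -11*4 = -44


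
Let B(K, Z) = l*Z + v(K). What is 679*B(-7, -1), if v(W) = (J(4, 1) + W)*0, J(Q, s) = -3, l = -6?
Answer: 4074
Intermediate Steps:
v(W) = 0 (v(W) = (-3 + W)*0 = 0)
B(K, Z) = -6*Z (B(K, Z) = -6*Z + 0 = -6*Z)
679*B(-7, -1) = 679*(-6*(-1)) = 679*6 = 4074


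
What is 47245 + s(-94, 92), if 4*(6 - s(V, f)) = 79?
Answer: 188925/4 ≈ 47231.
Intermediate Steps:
s(V, f) = -55/4 (s(V, f) = 6 - ¼*79 = 6 - 79/4 = -55/4)
47245 + s(-94, 92) = 47245 - 55/4 = 188925/4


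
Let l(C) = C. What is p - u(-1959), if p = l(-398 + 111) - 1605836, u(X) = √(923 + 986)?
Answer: -1606123 - √1909 ≈ -1.6062e+6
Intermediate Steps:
u(X) = √1909
p = -1606123 (p = (-398 + 111) - 1605836 = -287 - 1605836 = -1606123)
p - u(-1959) = -1606123 - √1909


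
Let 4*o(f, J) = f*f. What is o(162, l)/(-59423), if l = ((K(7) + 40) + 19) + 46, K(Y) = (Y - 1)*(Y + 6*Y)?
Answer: -6561/59423 ≈ -0.11041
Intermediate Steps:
K(Y) = 7*Y*(-1 + Y) (K(Y) = (-1 + Y)*(7*Y) = 7*Y*(-1 + Y))
l = 399 (l = ((7*7*(-1 + 7) + 40) + 19) + 46 = ((7*7*6 + 40) + 19) + 46 = ((294 + 40) + 19) + 46 = (334 + 19) + 46 = 353 + 46 = 399)
o(f, J) = f²/4 (o(f, J) = (f*f)/4 = f²/4)
o(162, l)/(-59423) = ((¼)*162²)/(-59423) = ((¼)*26244)*(-1/59423) = 6561*(-1/59423) = -6561/59423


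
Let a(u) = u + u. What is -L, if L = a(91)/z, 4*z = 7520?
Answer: -91/940 ≈ -0.096809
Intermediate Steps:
z = 1880 (z = (¼)*7520 = 1880)
a(u) = 2*u
L = 91/940 (L = (2*91)/1880 = 182*(1/1880) = 91/940 ≈ 0.096809)
-L = -1*91/940 = -91/940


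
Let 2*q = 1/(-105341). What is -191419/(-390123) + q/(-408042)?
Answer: 1828415244915551/3726416085003468 ≈ 0.49066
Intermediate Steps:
q = -1/210682 (q = (1/2)/(-105341) = (1/2)*(-1/105341) = -1/210682 ≈ -4.7465e-6)
-191419/(-390123) + q/(-408042) = -191419/(-390123) - 1/210682/(-408042) = -191419*(-1/390123) - 1/210682*(-1/408042) = 191419/390123 + 1/85967104644 = 1828415244915551/3726416085003468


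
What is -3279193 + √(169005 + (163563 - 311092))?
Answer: -3279193 + 2*√5369 ≈ -3.2790e+6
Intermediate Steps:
-3279193 + √(169005 + (163563 - 311092)) = -3279193 + √(169005 - 147529) = -3279193 + √21476 = -3279193 + 2*√5369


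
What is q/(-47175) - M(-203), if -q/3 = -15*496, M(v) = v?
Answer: 636947/3145 ≈ 202.53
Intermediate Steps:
q = 22320 (q = -(-45)*496 = -3*(-7440) = 22320)
q/(-47175) - M(-203) = 22320/(-47175) - 1*(-203) = 22320*(-1/47175) + 203 = -1488/3145 + 203 = 636947/3145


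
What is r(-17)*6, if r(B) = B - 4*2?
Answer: -150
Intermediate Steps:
r(B) = -8 + B (r(B) = B - 8 = -8 + B)
r(-17)*6 = (-8 - 17)*6 = -25*6 = -150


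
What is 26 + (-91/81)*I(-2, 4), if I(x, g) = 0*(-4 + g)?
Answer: 26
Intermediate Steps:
I(x, g) = 0
26 + (-91/81)*I(-2, 4) = 26 - 91/81*0 = 26 + 0 = 26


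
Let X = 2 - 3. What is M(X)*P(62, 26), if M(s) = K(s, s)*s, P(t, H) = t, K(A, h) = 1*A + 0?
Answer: 62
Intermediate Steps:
X = -1
K(A, h) = A (K(A, h) = A + 0 = A)
M(s) = s**2 (M(s) = s*s = s**2)
M(X)*P(62, 26) = (-1)**2*62 = 1*62 = 62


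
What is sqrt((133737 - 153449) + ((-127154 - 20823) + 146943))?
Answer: I*sqrt(20746) ≈ 144.03*I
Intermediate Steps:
sqrt((133737 - 153449) + ((-127154 - 20823) + 146943)) = sqrt(-19712 + (-147977 + 146943)) = sqrt(-19712 - 1034) = sqrt(-20746) = I*sqrt(20746)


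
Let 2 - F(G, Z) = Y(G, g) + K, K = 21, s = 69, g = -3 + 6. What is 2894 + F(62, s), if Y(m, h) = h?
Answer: 2872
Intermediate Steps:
g = 3
F(G, Z) = -22 (F(G, Z) = 2 - (3 + 21) = 2 - 1*24 = 2 - 24 = -22)
2894 + F(62, s) = 2894 - 22 = 2872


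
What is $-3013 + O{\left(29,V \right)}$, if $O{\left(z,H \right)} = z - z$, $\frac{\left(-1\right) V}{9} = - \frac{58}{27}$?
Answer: $-3013$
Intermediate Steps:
$V = \frac{58}{3}$ ($V = - 9 \left(- \frac{58}{27}\right) = - 9 \left(\left(-58\right) \frac{1}{27}\right) = \left(-9\right) \left(- \frac{58}{27}\right) = \frac{58}{3} \approx 19.333$)
$O{\left(z,H \right)} = 0$
$-3013 + O{\left(29,V \right)} = -3013 + 0 = -3013$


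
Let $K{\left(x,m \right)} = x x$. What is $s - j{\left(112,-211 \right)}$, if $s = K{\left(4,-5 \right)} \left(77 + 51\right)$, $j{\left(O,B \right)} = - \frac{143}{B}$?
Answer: $\frac{431985}{211} \approx 2047.3$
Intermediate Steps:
$K{\left(x,m \right)} = x^{2}$
$s = 2048$ ($s = 4^{2} \left(77 + 51\right) = 16 \cdot 128 = 2048$)
$s - j{\left(112,-211 \right)} = 2048 - - \frac{143}{-211} = 2048 - \left(-143\right) \left(- \frac{1}{211}\right) = 2048 - \frac{143}{211} = \frac{431985}{211}$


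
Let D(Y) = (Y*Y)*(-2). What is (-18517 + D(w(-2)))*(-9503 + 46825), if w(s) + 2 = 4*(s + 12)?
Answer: -798877410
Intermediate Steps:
w(s) = 46 + 4*s (w(s) = -2 + 4*(s + 12) = -2 + 4*(12 + s) = -2 + (48 + 4*s) = 46 + 4*s)
D(Y) = -2*Y² (D(Y) = Y²*(-2) = -2*Y²)
(-18517 + D(w(-2)))*(-9503 + 46825) = (-18517 - 2*(46 + 4*(-2))²)*(-9503 + 46825) = (-18517 - 2*(46 - 8)²)*37322 = (-18517 - 2*38²)*37322 = (-18517 - 2*1444)*37322 = (-18517 - 2888)*37322 = -21405*37322 = -798877410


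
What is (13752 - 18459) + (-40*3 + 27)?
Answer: -4800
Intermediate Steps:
(13752 - 18459) + (-40*3 + 27) = -4707 + (-120 + 27) = -4707 - 93 = -4800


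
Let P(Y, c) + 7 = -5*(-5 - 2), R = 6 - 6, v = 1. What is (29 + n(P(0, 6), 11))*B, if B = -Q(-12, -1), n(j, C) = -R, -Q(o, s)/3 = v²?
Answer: 87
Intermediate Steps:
R = 0
P(Y, c) = 28 (P(Y, c) = -7 - 5*(-5 - 2) = -7 - 5*(-7) = -7 + 35 = 28)
Q(o, s) = -3 (Q(o, s) = -3*1² = -3*1 = -3)
n(j, C) = 0 (n(j, C) = -1*0 = 0)
B = 3 (B = -1*(-3) = 3)
(29 + n(P(0, 6), 11))*B = (29 + 0)*3 = 29*3 = 87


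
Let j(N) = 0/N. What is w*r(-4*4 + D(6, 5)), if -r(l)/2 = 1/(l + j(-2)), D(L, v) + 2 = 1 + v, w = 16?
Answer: 8/3 ≈ 2.6667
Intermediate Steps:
j(N) = 0
D(L, v) = -1 + v (D(L, v) = -2 + (1 + v) = -1 + v)
r(l) = -2/l (r(l) = -2/(l + 0) = -2/l)
w*r(-4*4 + D(6, 5)) = 16*(-2/(-4*4 + (-1 + 5))) = 16*(-2/(-16 + 4)) = 16*(-2/(-12)) = 16*(-2*(-1/12)) = 16*(⅙) = 8/3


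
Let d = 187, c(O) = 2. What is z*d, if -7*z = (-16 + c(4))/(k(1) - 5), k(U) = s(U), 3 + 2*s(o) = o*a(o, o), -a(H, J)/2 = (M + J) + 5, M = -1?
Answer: -748/23 ≈ -32.522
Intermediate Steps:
a(H, J) = -8 - 2*J (a(H, J) = -2*((-1 + J) + 5) = -2*(4 + J) = -8 - 2*J)
s(o) = -3/2 + o*(-8 - 2*o)/2 (s(o) = -3/2 + (o*(-8 - 2*o))/2 = -3/2 + o*(-8 - 2*o)/2)
k(U) = -3/2 - U*(4 + U)
z = -4/23 (z = -(-16 + 2)/(7*((-3/2 - 1*1*(4 + 1)) - 5)) = -(-2)/((-3/2 - 1*1*5) - 5) = -(-2)/((-3/2 - 5) - 5) = -(-2)/(-13/2 - 5) = -(-2)/(-23/2) = -(-2)*(-2)/23 = -⅐*28/23 = -4/23 ≈ -0.17391)
z*d = -4/23*187 = -748/23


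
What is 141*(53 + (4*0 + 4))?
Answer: 8037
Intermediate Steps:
141*(53 + (4*0 + 4)) = 141*(53 + (0 + 4)) = 141*(53 + 4) = 141*57 = 8037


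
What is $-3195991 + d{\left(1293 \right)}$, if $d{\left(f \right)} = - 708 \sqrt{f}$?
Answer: $-3195991 - 708 \sqrt{1293} \approx -3.2214 \cdot 10^{6}$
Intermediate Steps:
$-3195991 + d{\left(1293 \right)} = -3195991 - 708 \sqrt{1293}$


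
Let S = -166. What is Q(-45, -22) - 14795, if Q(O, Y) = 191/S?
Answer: -2456161/166 ≈ -14796.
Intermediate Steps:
Q(O, Y) = -191/166 (Q(O, Y) = 191/(-166) = 191*(-1/166) = -191/166)
Q(-45, -22) - 14795 = -191/166 - 14795 = -2456161/166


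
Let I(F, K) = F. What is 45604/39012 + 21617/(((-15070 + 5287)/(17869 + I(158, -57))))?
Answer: -422281300916/10601511 ≈ -39832.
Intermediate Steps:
45604/39012 + 21617/(((-15070 + 5287)/(17869 + I(158, -57)))) = 45604/39012 + 21617/(((-15070 + 5287)/(17869 + 158))) = 45604*(1/39012) + 21617/((-9783/18027)) = 11401/9753 + 21617/((-9783*1/18027)) = 11401/9753 + 21617/(-1087/2003) = 11401/9753 + 21617*(-2003/1087) = 11401/9753 - 43298851/1087 = -422281300916/10601511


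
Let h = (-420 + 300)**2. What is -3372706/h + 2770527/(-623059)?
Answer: -1070645208227/4486024800 ≈ -238.66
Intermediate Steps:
h = 14400 (h = (-120)**2 = 14400)
-3372706/h + 2770527/(-623059) = -3372706/14400 + 2770527/(-623059) = -3372706*1/14400 + 2770527*(-1/623059) = -1686353/7200 - 2770527/623059 = -1070645208227/4486024800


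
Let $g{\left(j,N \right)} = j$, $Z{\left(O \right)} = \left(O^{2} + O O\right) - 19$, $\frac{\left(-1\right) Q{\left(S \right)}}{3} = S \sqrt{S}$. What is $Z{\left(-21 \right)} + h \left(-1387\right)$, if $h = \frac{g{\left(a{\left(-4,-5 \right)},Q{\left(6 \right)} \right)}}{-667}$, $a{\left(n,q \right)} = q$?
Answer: $\frac{568686}{667} \approx 852.6$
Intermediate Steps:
$Q{\left(S \right)} = - 3 S^{\frac{3}{2}}$ ($Q{\left(S \right)} = - 3 S \sqrt{S} = - 3 S^{\frac{3}{2}}$)
$Z{\left(O \right)} = -19 + 2 O^{2}$ ($Z{\left(O \right)} = \left(O^{2} + O^{2}\right) - 19 = 2 O^{2} - 19 = -19 + 2 O^{2}$)
$h = \frac{5}{667}$ ($h = - \frac{5}{-667} = \left(-5\right) \left(- \frac{1}{667}\right) = \frac{5}{667} \approx 0.0074963$)
$Z{\left(-21 \right)} + h \left(-1387\right) = \left(-19 + 2 \left(-21\right)^{2}\right) + \frac{5}{667} \left(-1387\right) = \left(-19 + 2 \cdot 441\right) - \frac{6935}{667} = \left(-19 + 882\right) - \frac{6935}{667} = 863 - \frac{6935}{667} = \frac{568686}{667}$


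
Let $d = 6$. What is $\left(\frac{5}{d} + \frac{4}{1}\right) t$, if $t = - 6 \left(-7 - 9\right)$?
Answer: $464$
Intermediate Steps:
$t = 96$ ($t = \left(-6\right) \left(-16\right) = 96$)
$\left(\frac{5}{d} + \frac{4}{1}\right) t = \left(\frac{5}{6} + \frac{4}{1}\right) 96 = \left(5 \cdot \frac{1}{6} + 4 \cdot 1\right) 96 = \left(\frac{5}{6} + 4\right) 96 = \frac{29}{6} \cdot 96 = 464$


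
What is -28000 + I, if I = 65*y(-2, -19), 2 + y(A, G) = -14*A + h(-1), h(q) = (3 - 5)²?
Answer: -26050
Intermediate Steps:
h(q) = 4 (h(q) = (-2)² = 4)
y(A, G) = 2 - 14*A (y(A, G) = -2 + (-14*A + 4) = -2 + (4 - 14*A) = 2 - 14*A)
I = 1950 (I = 65*(2 - 14*(-2)) = 65*(2 + 28) = 65*30 = 1950)
-28000 + I = -28000 + 1950 = -26050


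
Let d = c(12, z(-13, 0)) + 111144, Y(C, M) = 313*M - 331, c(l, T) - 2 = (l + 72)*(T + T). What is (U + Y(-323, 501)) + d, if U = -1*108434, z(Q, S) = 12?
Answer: 161210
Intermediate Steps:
U = -108434
c(l, T) = 2 + 2*T*(72 + l) (c(l, T) = 2 + (l + 72)*(T + T) = 2 + (72 + l)*(2*T) = 2 + 2*T*(72 + l))
Y(C, M) = -331 + 313*M
d = 113162 (d = (2 + 144*12 + 2*12*12) + 111144 = (2 + 1728 + 288) + 111144 = 2018 + 111144 = 113162)
(U + Y(-323, 501)) + d = (-108434 + (-331 + 313*501)) + 113162 = (-108434 + (-331 + 156813)) + 113162 = (-108434 + 156482) + 113162 = 48048 + 113162 = 161210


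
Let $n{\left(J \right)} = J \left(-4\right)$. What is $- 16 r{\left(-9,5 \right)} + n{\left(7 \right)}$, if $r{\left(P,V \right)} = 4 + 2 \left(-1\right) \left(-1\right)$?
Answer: $-124$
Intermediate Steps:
$n{\left(J \right)} = - 4 J$
$r{\left(P,V \right)} = 6$ ($r{\left(P,V \right)} = 4 - -2 = 4 + 2 = 6$)
$- 16 r{\left(-9,5 \right)} + n{\left(7 \right)} = \left(-16\right) 6 - 28 = -96 - 28 = -124$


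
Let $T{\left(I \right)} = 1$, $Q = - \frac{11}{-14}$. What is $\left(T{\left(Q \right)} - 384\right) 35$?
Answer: $-13405$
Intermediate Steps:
$Q = \frac{11}{14}$ ($Q = \left(-11\right) \left(- \frac{1}{14}\right) = \frac{11}{14} \approx 0.78571$)
$\left(T{\left(Q \right)} - 384\right) 35 = \left(1 - 384\right) 35 = \left(-383\right) 35 = -13405$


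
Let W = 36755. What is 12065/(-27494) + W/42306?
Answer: 125030020/290790291 ≈ 0.42997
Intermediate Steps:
12065/(-27494) + W/42306 = 12065/(-27494) + 36755/42306 = 12065*(-1/27494) + 36755*(1/42306) = -12065/27494 + 36755/42306 = 125030020/290790291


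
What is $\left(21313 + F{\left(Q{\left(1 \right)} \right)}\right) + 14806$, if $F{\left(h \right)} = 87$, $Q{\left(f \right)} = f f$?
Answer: $36206$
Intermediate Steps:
$Q{\left(f \right)} = f^{2}$
$\left(21313 + F{\left(Q{\left(1 \right)} \right)}\right) + 14806 = \left(21313 + 87\right) + 14806 = 21400 + 14806 = 36206$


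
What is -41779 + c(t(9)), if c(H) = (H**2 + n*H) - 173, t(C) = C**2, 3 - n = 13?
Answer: -36201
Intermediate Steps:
n = -10 (n = 3 - 1*13 = 3 - 13 = -10)
c(H) = -173 + H**2 - 10*H (c(H) = (H**2 - 10*H) - 173 = -173 + H**2 - 10*H)
-41779 + c(t(9)) = -41779 + (-173 + (9**2)**2 - 10*9**2) = -41779 + (-173 + 81**2 - 10*81) = -41779 + (-173 + 6561 - 810) = -41779 + 5578 = -36201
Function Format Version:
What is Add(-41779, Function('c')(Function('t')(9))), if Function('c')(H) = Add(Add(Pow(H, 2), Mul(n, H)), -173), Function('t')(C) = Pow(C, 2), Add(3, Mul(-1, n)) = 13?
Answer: -36201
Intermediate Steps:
n = -10 (n = Add(3, Mul(-1, 13)) = Add(3, -13) = -10)
Function('c')(H) = Add(-173, Pow(H, 2), Mul(-10, H)) (Function('c')(H) = Add(Add(Pow(H, 2), Mul(-10, H)), -173) = Add(-173, Pow(H, 2), Mul(-10, H)))
Add(-41779, Function('c')(Function('t')(9))) = Add(-41779, Add(-173, Pow(Pow(9, 2), 2), Mul(-10, Pow(9, 2)))) = Add(-41779, Add(-173, Pow(81, 2), Mul(-10, 81))) = Add(-41779, Add(-173, 6561, -810)) = Add(-41779, 5578) = -36201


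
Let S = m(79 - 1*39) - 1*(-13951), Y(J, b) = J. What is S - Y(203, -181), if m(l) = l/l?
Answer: 13749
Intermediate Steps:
m(l) = 1
S = 13952 (S = 1 - 1*(-13951) = 1 + 13951 = 13952)
S - Y(203, -181) = 13952 - 1*203 = 13952 - 203 = 13749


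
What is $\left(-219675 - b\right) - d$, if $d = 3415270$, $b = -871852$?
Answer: $-2763093$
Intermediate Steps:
$\left(-219675 - b\right) - d = \left(-219675 - -871852\right) - 3415270 = \left(-219675 + 871852\right) - 3415270 = 652177 - 3415270 = -2763093$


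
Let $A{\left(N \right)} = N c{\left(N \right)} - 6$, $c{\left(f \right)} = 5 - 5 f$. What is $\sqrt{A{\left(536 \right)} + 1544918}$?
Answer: $2 \sqrt{27778} \approx 333.33$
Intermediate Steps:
$A{\left(N \right)} = -6 + N \left(5 - 5 N\right)$ ($A{\left(N \right)} = N \left(5 - 5 N\right) - 6 = -6 + N \left(5 - 5 N\right)$)
$\sqrt{A{\left(536 \right)} + 1544918} = \sqrt{\left(-6 - 2680 \left(-1 + 536\right)\right) + 1544918} = \sqrt{\left(-6 - 2680 \cdot 535\right) + 1544918} = \sqrt{\left(-6 - 1433800\right) + 1544918} = \sqrt{-1433806 + 1544918} = \sqrt{111112} = 2 \sqrt{27778}$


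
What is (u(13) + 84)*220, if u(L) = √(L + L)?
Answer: 18480 + 220*√26 ≈ 19602.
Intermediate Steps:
u(L) = √2*√L (u(L) = √(2*L) = √2*√L)
(u(13) + 84)*220 = (√2*√13 + 84)*220 = (√26 + 84)*220 = (84 + √26)*220 = 18480 + 220*√26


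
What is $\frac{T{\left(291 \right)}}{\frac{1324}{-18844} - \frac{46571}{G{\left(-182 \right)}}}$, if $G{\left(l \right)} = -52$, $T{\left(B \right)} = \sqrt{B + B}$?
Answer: $\frac{244972 \sqrt{582}}{219378769} \approx 0.026939$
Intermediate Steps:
$T{\left(B \right)} = \sqrt{2} \sqrt{B}$ ($T{\left(B \right)} = \sqrt{2 B} = \sqrt{2} \sqrt{B}$)
$\frac{T{\left(291 \right)}}{\frac{1324}{-18844} - \frac{46571}{G{\left(-182 \right)}}} = \frac{\sqrt{2} \sqrt{291}}{\frac{1324}{-18844} - \frac{46571}{-52}} = \frac{\sqrt{582}}{1324 \left(- \frac{1}{18844}\right) - - \frac{46571}{52}} = \frac{\sqrt{582}}{- \frac{331}{4711} + \frac{46571}{52}} = \frac{\sqrt{582}}{\frac{219378769}{244972}} = \sqrt{582} \cdot \frac{244972}{219378769} = \frac{244972 \sqrt{582}}{219378769}$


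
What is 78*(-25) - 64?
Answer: -2014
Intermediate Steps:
78*(-25) - 64 = -1950 - 64 = -2014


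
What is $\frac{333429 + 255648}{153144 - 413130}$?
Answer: $- \frac{196359}{86662} \approx -2.2658$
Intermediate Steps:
$\frac{333429 + 255648}{153144 - 413130} = \frac{589077}{-259986} = 589077 \left(- \frac{1}{259986}\right) = - \frac{196359}{86662}$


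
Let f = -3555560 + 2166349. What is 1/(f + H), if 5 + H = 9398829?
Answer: 1/8009613 ≈ 1.2485e-7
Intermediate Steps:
H = 9398824 (H = -5 + 9398829 = 9398824)
f = -1389211
1/(f + H) = 1/(-1389211 + 9398824) = 1/8009613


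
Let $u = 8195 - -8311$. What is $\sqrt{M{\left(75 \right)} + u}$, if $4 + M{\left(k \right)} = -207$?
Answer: $\sqrt{16295} \approx 127.65$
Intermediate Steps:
$u = 16506$ ($u = 8195 + 8311 = 16506$)
$M{\left(k \right)} = -211$ ($M{\left(k \right)} = -4 - 207 = -211$)
$\sqrt{M{\left(75 \right)} + u} = \sqrt{-211 + 16506} = \sqrt{16295}$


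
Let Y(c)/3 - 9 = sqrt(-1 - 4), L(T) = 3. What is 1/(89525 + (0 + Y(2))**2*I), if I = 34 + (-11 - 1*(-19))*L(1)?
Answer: -I/(-129197*I + 9396*sqrt(5)) ≈ 7.5407e-6 - 1.2263e-6*I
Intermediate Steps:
Y(c) = 27 + 3*I*sqrt(5) (Y(c) = 27 + 3*sqrt(-1 - 4) = 27 + 3*sqrt(-5) = 27 + 3*(I*sqrt(5)) = 27 + 3*I*sqrt(5))
I = 58 (I = 34 + (-11 - 1*(-19))*3 = 34 + (-11 + 19)*3 = 34 + 8*3 = 34 + 24 = 58)
1/(89525 + (0 + Y(2))**2*I) = 1/(89525 + (0 + (27 + 3*I*sqrt(5)))**2*58) = 1/(89525 + (27 + 3*I*sqrt(5))**2*58) = 1/(89525 + 58*(27 + 3*I*sqrt(5))**2)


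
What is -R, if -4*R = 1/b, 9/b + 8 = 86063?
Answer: 28685/12 ≈ 2390.4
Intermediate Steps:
b = 3/28685 (b = 9/(-8 + 86063) = 9/86055 = 9*(1/86055) = 3/28685 ≈ 0.00010458)
R = -28685/12 (R = -1/(4*3/28685) = -1/4*28685/3 = -28685/12 ≈ -2390.4)
-R = -1*(-28685/12) = 28685/12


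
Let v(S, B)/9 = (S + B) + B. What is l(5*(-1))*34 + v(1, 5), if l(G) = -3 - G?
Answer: 167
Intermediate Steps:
v(S, B) = 9*S + 18*B (v(S, B) = 9*((S + B) + B) = 9*((B + S) + B) = 9*(S + 2*B) = 9*S + 18*B)
l(5*(-1))*34 + v(1, 5) = (-3 - 5*(-1))*34 + (9*1 + 18*5) = (-3 - 1*(-5))*34 + (9 + 90) = (-3 + 5)*34 + 99 = 2*34 + 99 = 68 + 99 = 167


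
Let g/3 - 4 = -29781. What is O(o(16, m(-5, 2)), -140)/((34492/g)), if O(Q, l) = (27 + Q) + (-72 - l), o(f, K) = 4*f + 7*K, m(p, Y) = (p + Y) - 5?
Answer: -9201093/34492 ≈ -266.76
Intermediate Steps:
g = -89331 (g = 12 + 3*(-29781) = 12 - 89343 = -89331)
m(p, Y) = -5 + Y + p (m(p, Y) = (Y + p) - 5 = -5 + Y + p)
O(Q, l) = -45 + Q - l
O(o(16, m(-5, 2)), -140)/((34492/g)) = (-45 + (4*16 + 7*(-5 + 2 - 5)) - 1*(-140))/((34492/(-89331))) = (-45 + (64 + 7*(-8)) + 140)/((34492*(-1/89331))) = (-45 + (64 - 56) + 140)/(-34492/89331) = (-45 + 8 + 140)*(-89331/34492) = 103*(-89331/34492) = -9201093/34492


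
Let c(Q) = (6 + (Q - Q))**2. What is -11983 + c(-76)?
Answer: -11947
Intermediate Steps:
c(Q) = 36 (c(Q) = (6 + 0)**2 = 6**2 = 36)
-11983 + c(-76) = -11983 + 36 = -11947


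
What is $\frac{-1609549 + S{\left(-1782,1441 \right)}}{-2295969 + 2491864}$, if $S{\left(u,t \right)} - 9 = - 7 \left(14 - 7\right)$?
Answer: $- \frac{1609589}{195895} \approx -8.2166$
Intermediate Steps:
$S{\left(u,t \right)} = -40$ ($S{\left(u,t \right)} = 9 - 7 \left(14 - 7\right) = 9 - 49 = -40$)
$\frac{-1609549 + S{\left(-1782,1441 \right)}}{-2295969 + 2491864} = \frac{-1609549 - 40}{-2295969 + 2491864} = - \frac{1609589}{195895}$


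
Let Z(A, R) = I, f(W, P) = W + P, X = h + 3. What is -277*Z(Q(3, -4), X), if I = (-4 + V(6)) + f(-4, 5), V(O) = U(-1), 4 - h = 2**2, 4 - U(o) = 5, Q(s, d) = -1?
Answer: 1108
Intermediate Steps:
U(o) = -1 (U(o) = 4 - 1*5 = 4 - 5 = -1)
h = 0 (h = 4 - 1*2**2 = 4 - 1*4 = 4 - 4 = 0)
V(O) = -1
X = 3 (X = 0 + 3 = 3)
f(W, P) = P + W
I = -4 (I = (-4 - 1) + (5 - 4) = -5 + 1 = -4)
Z(A, R) = -4
-277*Z(Q(3, -4), X) = -277*(-4) = 1108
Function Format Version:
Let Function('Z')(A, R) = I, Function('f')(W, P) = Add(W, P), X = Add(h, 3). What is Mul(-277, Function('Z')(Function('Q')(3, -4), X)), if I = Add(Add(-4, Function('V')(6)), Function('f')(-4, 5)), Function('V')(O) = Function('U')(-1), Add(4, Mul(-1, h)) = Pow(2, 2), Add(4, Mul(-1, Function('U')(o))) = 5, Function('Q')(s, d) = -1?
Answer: 1108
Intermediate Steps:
Function('U')(o) = -1 (Function('U')(o) = Add(4, Mul(-1, 5)) = Add(4, -5) = -1)
h = 0 (h = Add(4, Mul(-1, Pow(2, 2))) = Add(4, Mul(-1, 4)) = Add(4, -4) = 0)
Function('V')(O) = -1
X = 3 (X = Add(0, 3) = 3)
Function('f')(W, P) = Add(P, W)
I = -4 (I = Add(Add(-4, -1), Add(5, -4)) = Add(-5, 1) = -4)
Function('Z')(A, R) = -4
Mul(-277, Function('Z')(Function('Q')(3, -4), X)) = Mul(-277, -4) = 1108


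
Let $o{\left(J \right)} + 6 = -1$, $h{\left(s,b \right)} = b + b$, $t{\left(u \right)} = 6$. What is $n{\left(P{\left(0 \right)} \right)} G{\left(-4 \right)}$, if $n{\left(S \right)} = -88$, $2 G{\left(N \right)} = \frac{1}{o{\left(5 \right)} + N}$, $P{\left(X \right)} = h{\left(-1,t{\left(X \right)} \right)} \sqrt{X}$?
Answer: $4$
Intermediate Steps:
$h{\left(s,b \right)} = 2 b$
$o{\left(J \right)} = -7$ ($o{\left(J \right)} = -6 - 1 = -7$)
$P{\left(X \right)} = 12 \sqrt{X}$ ($P{\left(X \right)} = 2 \cdot 6 \sqrt{X} = 12 \sqrt{X}$)
$G{\left(N \right)} = \frac{1}{2 \left(-7 + N\right)}$
$n{\left(P{\left(0 \right)} \right)} G{\left(-4 \right)} = - 88 \frac{1}{2 \left(-7 - 4\right)} = - 88 \frac{1}{2 \left(-11\right)} = - 88 \cdot \frac{1}{2} \left(- \frac{1}{11}\right) = \left(-88\right) \left(- \frac{1}{22}\right) = 4$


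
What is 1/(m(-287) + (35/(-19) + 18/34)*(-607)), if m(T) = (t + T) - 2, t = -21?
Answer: 323/157238 ≈ 0.0020542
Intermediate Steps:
m(T) = -23 + T (m(T) = (-21 + T) - 2 = -23 + T)
1/(m(-287) + (35/(-19) + 18/34)*(-607)) = 1/((-23 - 287) + (35/(-19) + 18/34)*(-607)) = 1/(-310 + (35*(-1/19) + 18*(1/34))*(-607)) = 1/(-310 + (-35/19 + 9/17)*(-607)) = 1/(-310 - 424/323*(-607)) = 1/(-310 + 257368/323) = 1/(157238/323) = 323/157238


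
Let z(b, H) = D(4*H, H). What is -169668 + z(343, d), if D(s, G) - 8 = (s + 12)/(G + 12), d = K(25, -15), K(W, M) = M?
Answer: -169644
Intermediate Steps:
d = -15
D(s, G) = 8 + (12 + s)/(12 + G) (D(s, G) = 8 + (s + 12)/(G + 12) = 8 + (12 + s)/(12 + G))
z(b, H) = (108 + 12*H)/(12 + H) (z(b, H) = (108 + 4*H + 8*H)/(12 + H) = (108 + 12*H)/(12 + H))
-169668 + z(343, d) = -169668 + 12*(9 - 15)/(12 - 15) = -169668 + 12*(-6)/(-3) = -169668 + 12*(-⅓)*(-6) = -169668 + 24 = -169644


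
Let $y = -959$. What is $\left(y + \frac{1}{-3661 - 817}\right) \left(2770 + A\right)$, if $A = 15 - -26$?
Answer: $- \frac{12071566833}{4478} \approx -2.6957 \cdot 10^{6}$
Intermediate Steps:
$A = 41$ ($A = 15 + 26 = 41$)
$\left(y + \frac{1}{-3661 - 817}\right) \left(2770 + A\right) = \left(-959 + \frac{1}{-3661 - 817}\right) \left(2770 + 41\right) = \left(-959 + \frac{1}{-4478}\right) 2811 = \left(-959 - \frac{1}{4478}\right) 2811 = \left(- \frac{4294403}{4478}\right) 2811 = - \frac{12071566833}{4478}$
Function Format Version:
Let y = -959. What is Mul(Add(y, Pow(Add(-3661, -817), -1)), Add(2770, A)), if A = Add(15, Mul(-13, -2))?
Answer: Rational(-12071566833, 4478) ≈ -2.6957e+6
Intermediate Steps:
A = 41 (A = Add(15, 26) = 41)
Mul(Add(y, Pow(Add(-3661, -817), -1)), Add(2770, A)) = Mul(Add(-959, Pow(Add(-3661, -817), -1)), Add(2770, 41)) = Mul(Add(-959, Pow(-4478, -1)), 2811) = Mul(Add(-959, Rational(-1, 4478)), 2811) = Mul(Rational(-4294403, 4478), 2811) = Rational(-12071566833, 4478)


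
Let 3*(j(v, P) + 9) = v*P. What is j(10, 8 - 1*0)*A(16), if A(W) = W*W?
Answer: 13568/3 ≈ 4522.7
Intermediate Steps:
A(W) = W²
j(v, P) = -9 + P*v/3 (j(v, P) = -9 + (v*P)/3 = -9 + (P*v)/3 = -9 + P*v/3)
j(10, 8 - 1*0)*A(16) = (-9 + (⅓)*(8 - 1*0)*10)*16² = (-9 + (⅓)*(8 + 0)*10)*256 = (-9 + (⅓)*8*10)*256 = (-9 + 80/3)*256 = (53/3)*256 = 13568/3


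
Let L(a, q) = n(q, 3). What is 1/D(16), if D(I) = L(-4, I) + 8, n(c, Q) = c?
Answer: 1/24 ≈ 0.041667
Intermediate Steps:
L(a, q) = q
D(I) = 8 + I (D(I) = I + 8 = 8 + I)
1/D(16) = 1/(8 + 16) = 1/24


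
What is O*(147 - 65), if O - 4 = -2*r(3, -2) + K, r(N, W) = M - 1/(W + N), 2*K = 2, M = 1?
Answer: 410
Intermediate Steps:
K = 1 (K = (½)*2 = 1)
r(N, W) = 1 - 1/(N + W) (r(N, W) = 1 - 1/(W + N) = 1 - 1/(N + W))
O = 5 (O = 4 + (-2*(-1 + 3 - 2)/(3 - 2) + 1) = 4 + (-2*0/1 + 1) = 4 + (-2*0 + 1) = 4 + (0 + 1) = 4 + 1 = 5)
O*(147 - 65) = 5*(147 - 65) = 5*82 = 410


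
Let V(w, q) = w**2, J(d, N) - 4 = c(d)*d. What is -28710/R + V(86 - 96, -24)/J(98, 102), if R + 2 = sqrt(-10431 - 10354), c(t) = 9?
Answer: 26476510/9209527 + 28710*I*sqrt(20785)/20789 ≈ 2.8749 + 199.1*I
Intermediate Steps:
J(d, N) = 4 + 9*d
R = -2 + I*sqrt(20785) (R = -2 + sqrt(-10431 - 10354) = -2 + sqrt(-20785) = -2 + I*sqrt(20785) ≈ -2.0 + 144.17*I)
-28710/R + V(86 - 96, -24)/J(98, 102) = -28710/(-2 + I*sqrt(20785)) + (86 - 96)**2/(4 + 9*98) = -28710/(-2 + I*sqrt(20785)) + (-10)**2/(4 + 882) = -28710/(-2 + I*sqrt(20785)) + 100/886 = -28710/(-2 + I*sqrt(20785)) + 100*(1/886) = -28710/(-2 + I*sqrt(20785)) + 50/443 = 50/443 - 28710/(-2 + I*sqrt(20785))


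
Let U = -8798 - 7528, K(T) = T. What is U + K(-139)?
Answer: -16465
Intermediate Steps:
U = -16326
U + K(-139) = -16326 - 139 = -16465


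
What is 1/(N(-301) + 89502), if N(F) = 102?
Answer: 1/89604 ≈ 1.1160e-5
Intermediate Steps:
1/(N(-301) + 89502) = 1/(102 + 89502) = 1/89604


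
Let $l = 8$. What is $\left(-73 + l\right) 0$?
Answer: $0$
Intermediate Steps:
$\left(-73 + l\right) 0 = \left(-73 + 8\right) 0 = \left(-65\right) 0 = 0$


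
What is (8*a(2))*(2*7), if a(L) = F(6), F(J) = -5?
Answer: -560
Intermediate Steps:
a(L) = -5
(8*a(2))*(2*7) = (8*(-5))*(2*7) = -40*14 = -560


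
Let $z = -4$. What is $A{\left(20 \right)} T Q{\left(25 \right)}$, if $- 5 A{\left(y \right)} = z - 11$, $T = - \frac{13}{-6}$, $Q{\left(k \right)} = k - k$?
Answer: $0$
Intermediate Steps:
$Q{\left(k \right)} = 0$
$T = \frac{13}{6}$ ($T = \left(-13\right) \left(- \frac{1}{6}\right) = \frac{13}{6} \approx 2.1667$)
$A{\left(y \right)} = 3$ ($A{\left(y \right)} = - \frac{-4 - 11}{5} = \left(- \frac{1}{5}\right) \left(-15\right) = 3$)
$A{\left(20 \right)} T Q{\left(25 \right)} = 3 \cdot \frac{13}{6} \cdot 0 = \frac{13}{2} \cdot 0 = 0$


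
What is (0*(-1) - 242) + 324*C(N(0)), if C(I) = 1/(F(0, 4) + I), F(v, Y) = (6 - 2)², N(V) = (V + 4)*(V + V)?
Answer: -887/4 ≈ -221.75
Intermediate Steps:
N(V) = 2*V*(4 + V) (N(V) = (4 + V)*(2*V) = 2*V*(4 + V))
F(v, Y) = 16 (F(v, Y) = 4² = 16)
C(I) = 1/(16 + I)
(0*(-1) - 242) + 324*C(N(0)) = (0*(-1) - 242) + 324/(16 + 2*0*(4 + 0)) = (0 - 242) + 324/(16 + 2*0*4) = -242 + 324/(16 + 0) = -242 + 324/16 = -242 + 324*(1/16) = -242 + 81/4 = -887/4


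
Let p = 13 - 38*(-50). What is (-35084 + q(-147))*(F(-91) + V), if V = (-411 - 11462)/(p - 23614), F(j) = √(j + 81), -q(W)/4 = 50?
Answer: -418926932/21701 - 35284*I*√10 ≈ -19305.0 - 1.1158e+5*I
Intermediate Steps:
q(W) = -200 (q(W) = -4*50 = -200)
p = 1913 (p = 13 + 1900 = 1913)
F(j) = √(81 + j)
V = 11873/21701 (V = (-411 - 11462)/(1913 - 23614) = -11873/(-21701) = -11873*(-1/21701) = 11873/21701 ≈ 0.54712)
(-35084 + q(-147))*(F(-91) + V) = (-35084 - 200)*(√(81 - 91) + 11873/21701) = -35284*(√(-10) + 11873/21701) = -35284*(I*√10 + 11873/21701) = -35284*(11873/21701 + I*√10) = -418926932/21701 - 35284*I*√10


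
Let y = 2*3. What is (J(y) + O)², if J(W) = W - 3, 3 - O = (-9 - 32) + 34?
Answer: 169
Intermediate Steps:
y = 6
O = 10 (O = 3 - ((-9 - 32) + 34) = 3 - (-41 + 34) = 3 - 1*(-7) = 3 + 7 = 10)
J(W) = -3 + W
(J(y) + O)² = ((-3 + 6) + 10)² = (3 + 10)² = 13² = 169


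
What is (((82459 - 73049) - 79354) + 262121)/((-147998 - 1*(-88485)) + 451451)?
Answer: 64059/130646 ≈ 0.49032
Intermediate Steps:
(((82459 - 73049) - 79354) + 262121)/((-147998 - 1*(-88485)) + 451451) = ((9410 - 79354) + 262121)/((-147998 + 88485) + 451451) = (-69944 + 262121)/(-59513 + 451451) = 192177/391938 = 192177*(1/391938) = 64059/130646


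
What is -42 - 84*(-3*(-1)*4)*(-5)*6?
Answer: 30198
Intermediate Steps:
-42 - 84*(-3*(-1)*4)*(-5)*6 = -42 - 84*(3*4)*(-5)*6 = -42 - 84*12*(-5)*6 = -42 - (-5040)*6 = -42 - 84*(-360) = -42 + 30240 = 30198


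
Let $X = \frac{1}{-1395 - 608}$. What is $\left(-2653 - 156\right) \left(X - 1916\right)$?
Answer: $\frac{10780236941}{2003} \approx 5.382 \cdot 10^{6}$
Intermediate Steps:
$X = - \frac{1}{2003}$ ($X = \frac{1}{-2003} = - \frac{1}{2003} \approx -0.00049925$)
$\left(-2653 - 156\right) \left(X - 1916\right) = \left(-2653 - 156\right) \left(- \frac{1}{2003} - 1916\right) = \left(-2809\right) \left(- \frac{3837749}{2003}\right) = \frac{10780236941}{2003}$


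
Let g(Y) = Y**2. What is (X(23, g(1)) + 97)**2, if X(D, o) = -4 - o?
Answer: 8464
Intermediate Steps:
(X(23, g(1)) + 97)**2 = ((-4 - 1*1**2) + 97)**2 = ((-4 - 1*1) + 97)**2 = ((-4 - 1) + 97)**2 = (-5 + 97)**2 = 92**2 = 8464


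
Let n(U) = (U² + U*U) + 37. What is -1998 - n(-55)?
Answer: -8085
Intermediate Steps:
n(U) = 37 + 2*U² (n(U) = (U² + U²) + 37 = 2*U² + 37 = 37 + 2*U²)
-1998 - n(-55) = -1998 - (37 + 2*(-55)²) = -1998 - (37 + 2*3025) = -1998 - (37 + 6050) = -1998 - 1*6087 = -1998 - 6087 = -8085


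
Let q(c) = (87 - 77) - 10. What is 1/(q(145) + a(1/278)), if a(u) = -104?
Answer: -1/104 ≈ -0.0096154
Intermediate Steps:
q(c) = 0 (q(c) = 10 - 10 = 0)
1/(q(145) + a(1/278)) = 1/(0 - 104) = 1/(-104) = -1/104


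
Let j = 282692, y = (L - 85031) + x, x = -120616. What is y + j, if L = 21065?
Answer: 98110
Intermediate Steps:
y = -184582 (y = (21065 - 85031) - 120616 = -63966 - 120616 = -184582)
y + j = -184582 + 282692 = 98110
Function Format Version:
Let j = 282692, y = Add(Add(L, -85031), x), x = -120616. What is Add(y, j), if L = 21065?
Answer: 98110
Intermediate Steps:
y = -184582 (y = Add(Add(21065, -85031), -120616) = Add(-63966, -120616) = -184582)
Add(y, j) = Add(-184582, 282692) = 98110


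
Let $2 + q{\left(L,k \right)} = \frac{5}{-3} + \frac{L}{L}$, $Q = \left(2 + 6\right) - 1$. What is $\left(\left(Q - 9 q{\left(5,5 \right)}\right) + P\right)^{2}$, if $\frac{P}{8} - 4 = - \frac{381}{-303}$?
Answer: $\frac{54449641}{10201} \approx 5337.7$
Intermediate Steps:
$P = \frac{4248}{101}$ ($P = 32 + 8 \left(- \frac{381}{-303}\right) = 32 + 8 \left(\left(-381\right) \left(- \frac{1}{303}\right)\right) = 32 + 8 \cdot \frac{127}{101} = 32 + \frac{1016}{101} = \frac{4248}{101} \approx 42.059$)
$Q = 7$ ($Q = 8 - 1 = 7$)
$q{\left(L,k \right)} = - \frac{8}{3}$ ($q{\left(L,k \right)} = -2 + \left(\frac{5}{-3} + \frac{L}{L}\right) = -2 + \left(5 \left(- \frac{1}{3}\right) + 1\right) = -2 + \left(- \frac{5}{3} + 1\right) = -2 - \frac{2}{3} = - \frac{8}{3}$)
$\left(\left(Q - 9 q{\left(5,5 \right)}\right) + P\right)^{2} = \left(\left(7 - -24\right) + \frac{4248}{101}\right)^{2} = \left(\left(7 + 24\right) + \frac{4248}{101}\right)^{2} = \left(31 + \frac{4248}{101}\right)^{2} = \left(\frac{7379}{101}\right)^{2} = \frac{54449641}{10201}$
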